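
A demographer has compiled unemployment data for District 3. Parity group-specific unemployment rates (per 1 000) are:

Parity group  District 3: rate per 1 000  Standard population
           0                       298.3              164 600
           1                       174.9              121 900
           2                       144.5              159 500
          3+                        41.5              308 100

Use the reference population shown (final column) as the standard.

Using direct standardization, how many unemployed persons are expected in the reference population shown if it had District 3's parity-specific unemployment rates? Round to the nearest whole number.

106254

Expected unemployed persons = Σ (standard pop × parity-specific rate ÷ 1 000)
= 164 600×298.3/1 000 + 121 900×174.9/1 000 + 159 500×144.5/1 000 + 308 100×41.5/1 000
= 49100.18 + 21320.31 + 23047.75 + 12786.15 = 106254.39.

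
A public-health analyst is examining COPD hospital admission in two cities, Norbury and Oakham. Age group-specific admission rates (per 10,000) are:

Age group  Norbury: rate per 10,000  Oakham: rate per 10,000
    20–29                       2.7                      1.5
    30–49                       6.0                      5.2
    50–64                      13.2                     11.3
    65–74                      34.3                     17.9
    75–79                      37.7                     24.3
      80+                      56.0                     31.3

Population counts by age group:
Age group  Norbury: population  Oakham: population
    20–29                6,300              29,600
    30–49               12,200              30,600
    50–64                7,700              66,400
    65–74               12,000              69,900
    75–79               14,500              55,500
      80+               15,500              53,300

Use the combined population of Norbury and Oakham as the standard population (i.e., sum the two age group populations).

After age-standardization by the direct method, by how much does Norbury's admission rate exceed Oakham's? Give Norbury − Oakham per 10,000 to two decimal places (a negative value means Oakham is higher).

11.24

Combined standard total = 373,500; weights = 0.0961, 0.1146, 0.1984, 0.2193, 0.1874, 0.1842.
Norbury: 0.0961×2.7 + 0.1146×6.0 + 0.1984×13.2 + 0.2193×34.3 + 0.1874×37.7 + 0.1842×56.0 = 28.4681 per 10,000.
Oakham: 0.0961×1.5 + 0.1146×5.2 + 0.1984×11.3 + 0.2193×17.9 + 0.1874×24.3 + 0.1842×31.3 = 17.2267 per 10,000.
Difference = 28.4681 − 17.2267 = 11.2413.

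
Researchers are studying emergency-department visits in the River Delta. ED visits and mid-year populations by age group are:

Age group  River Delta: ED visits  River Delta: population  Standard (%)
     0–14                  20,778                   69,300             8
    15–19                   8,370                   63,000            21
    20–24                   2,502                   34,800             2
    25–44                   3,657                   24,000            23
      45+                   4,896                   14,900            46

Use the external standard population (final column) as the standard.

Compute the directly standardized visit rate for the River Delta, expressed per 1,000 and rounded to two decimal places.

239.52

Age-specific rates per 1,000 for the River Delta: 299.827, 132.857, 71.897, 152.375, 328.591.
Standard weights: 0.08, 0.21, 0.02, 0.23, 0.46.
Standardized rate: 0.0800×299.827 + 0.2100×132.857 + 0.0200×71.897 + 0.2300×152.375 + 0.4600×328.591 = 239.5220 per 1,000.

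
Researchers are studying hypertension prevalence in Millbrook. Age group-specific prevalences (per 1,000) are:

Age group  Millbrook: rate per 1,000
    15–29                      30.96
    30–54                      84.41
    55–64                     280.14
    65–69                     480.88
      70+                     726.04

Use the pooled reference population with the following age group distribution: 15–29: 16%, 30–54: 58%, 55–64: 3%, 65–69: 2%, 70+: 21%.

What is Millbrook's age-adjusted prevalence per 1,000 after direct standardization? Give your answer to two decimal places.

224.40

Standard weights: 0.16, 0.58, 0.03, 0.02, 0.21.
Standardized rate: 0.1600×30.96 + 0.5800×84.41 + 0.0300×280.14 + 0.0200×480.88 + 0.2100×726.04 = 224.4016 per 1,000.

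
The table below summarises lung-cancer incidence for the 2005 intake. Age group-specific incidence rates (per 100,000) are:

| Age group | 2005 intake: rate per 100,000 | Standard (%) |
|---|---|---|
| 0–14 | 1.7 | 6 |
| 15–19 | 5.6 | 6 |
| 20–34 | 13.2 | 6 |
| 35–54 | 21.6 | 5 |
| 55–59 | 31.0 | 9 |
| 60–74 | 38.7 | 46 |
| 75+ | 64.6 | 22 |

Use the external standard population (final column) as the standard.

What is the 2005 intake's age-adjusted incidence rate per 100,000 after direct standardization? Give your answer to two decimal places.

Standard weights: 0.06, 0.06, 0.06, 0.05, 0.09, 0.46, 0.22.
Standardized rate: 0.0600×1.7 + 0.0600×5.6 + 0.0600×13.2 + 0.0500×21.6 + 0.0900×31.0 + 0.4600×38.7 + 0.2200×64.6 = 37.1140 per 100,000.

37.11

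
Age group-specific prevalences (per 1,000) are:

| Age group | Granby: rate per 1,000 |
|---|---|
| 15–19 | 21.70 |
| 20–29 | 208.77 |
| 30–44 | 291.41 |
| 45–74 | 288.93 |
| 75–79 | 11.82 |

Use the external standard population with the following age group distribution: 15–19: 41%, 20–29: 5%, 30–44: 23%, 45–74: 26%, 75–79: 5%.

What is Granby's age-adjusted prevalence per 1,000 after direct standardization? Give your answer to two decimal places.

Standard weights: 0.41, 0.05, 0.23, 0.26, 0.05.
Standardized rate: 0.4100×21.70 + 0.0500×208.77 + 0.2300×291.41 + 0.2600×288.93 + 0.0500×11.82 = 162.0726 per 1,000.

162.07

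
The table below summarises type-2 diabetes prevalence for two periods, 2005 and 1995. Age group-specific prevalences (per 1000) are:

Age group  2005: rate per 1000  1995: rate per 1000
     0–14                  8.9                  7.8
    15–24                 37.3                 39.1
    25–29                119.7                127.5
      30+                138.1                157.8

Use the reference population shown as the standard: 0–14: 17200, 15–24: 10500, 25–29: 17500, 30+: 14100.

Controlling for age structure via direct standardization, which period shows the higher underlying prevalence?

Standard total = 59300; weights = 0.2901, 0.1771, 0.2951, 0.2378.
2005: 0.2901×8.9 + 0.1771×37.3 + 0.2951×119.7 + 0.2378×138.1 = 77.3472 per 1000.
1995: 0.2901×7.8 + 0.1771×39.1 + 0.2951×127.5 + 0.2378×157.8 = 84.3329 per 1000.

1995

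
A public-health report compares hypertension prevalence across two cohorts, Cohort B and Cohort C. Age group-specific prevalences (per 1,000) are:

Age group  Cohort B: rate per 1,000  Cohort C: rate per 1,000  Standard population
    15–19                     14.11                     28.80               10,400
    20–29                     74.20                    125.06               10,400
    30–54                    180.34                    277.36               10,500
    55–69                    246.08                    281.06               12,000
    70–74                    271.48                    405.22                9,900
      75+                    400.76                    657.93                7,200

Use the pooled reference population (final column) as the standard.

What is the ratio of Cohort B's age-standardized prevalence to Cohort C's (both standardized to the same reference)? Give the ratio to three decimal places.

Standard total = 60,400; weights = 0.1722, 0.1722, 0.1738, 0.1987, 0.1639, 0.1192.
Cohort B: 0.1722×14.11 + 0.1722×74.20 + 0.1738×180.34 + 0.1987×246.08 + 0.1639×271.48 + 0.1192×400.76 = 187.7165 per 1,000.
Cohort C: 0.1722×28.80 + 0.1722×125.06 + 0.1738×277.36 + 0.1987×281.06 + 0.1639×405.22 + 0.1192×657.93 = 275.3960 per 1,000.
Ratio = 187.7165 ÷ 275.3960 = 0.68162.

0.682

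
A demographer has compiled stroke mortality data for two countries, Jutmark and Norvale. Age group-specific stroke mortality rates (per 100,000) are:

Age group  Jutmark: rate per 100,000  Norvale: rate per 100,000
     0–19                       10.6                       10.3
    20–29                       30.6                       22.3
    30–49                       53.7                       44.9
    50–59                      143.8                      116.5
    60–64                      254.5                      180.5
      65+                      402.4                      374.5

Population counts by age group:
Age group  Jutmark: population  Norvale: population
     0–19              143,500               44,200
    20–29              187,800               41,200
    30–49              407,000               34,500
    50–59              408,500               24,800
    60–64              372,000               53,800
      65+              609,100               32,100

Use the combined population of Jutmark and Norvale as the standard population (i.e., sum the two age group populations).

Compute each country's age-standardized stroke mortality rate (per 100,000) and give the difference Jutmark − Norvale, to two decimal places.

Combined standard total = 2,358,500; weights = 0.0796, 0.0971, 0.1872, 0.1837, 0.1805, 0.2719.
Jutmark: 0.0796×10.6 + 0.0971×30.6 + 0.1872×53.7 + 0.1837×143.8 + 0.1805×254.5 + 0.2719×402.4 = 195.6324 per 100,000.
Norvale: 0.0796×10.3 + 0.0971×22.3 + 0.1872×44.9 + 0.1837×116.5 + 0.1805×180.5 + 0.2719×374.5 = 167.1949 per 100,000.
Difference = 195.6324 − 167.1949 = 28.4376.

28.44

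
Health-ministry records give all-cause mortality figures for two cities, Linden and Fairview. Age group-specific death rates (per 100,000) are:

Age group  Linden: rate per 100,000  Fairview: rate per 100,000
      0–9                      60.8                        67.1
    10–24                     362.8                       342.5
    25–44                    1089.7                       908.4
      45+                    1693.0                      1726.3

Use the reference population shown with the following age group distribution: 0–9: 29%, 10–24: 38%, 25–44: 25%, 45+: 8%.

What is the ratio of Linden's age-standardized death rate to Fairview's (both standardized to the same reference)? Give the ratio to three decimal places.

1.094

Standard weights: 0.29, 0.38, 0.25, 0.08.
Linden: 0.2900×60.8 + 0.3800×362.8 + 0.2500×1089.7 + 0.0800×1693.0 = 563.3610 per 100,000.
Fairview: 0.2900×67.1 + 0.3800×342.5 + 0.2500×908.4 + 0.0800×1726.3 = 514.8130 per 100,000.
Ratio = 563.3610 ÷ 514.8130 = 1.09430.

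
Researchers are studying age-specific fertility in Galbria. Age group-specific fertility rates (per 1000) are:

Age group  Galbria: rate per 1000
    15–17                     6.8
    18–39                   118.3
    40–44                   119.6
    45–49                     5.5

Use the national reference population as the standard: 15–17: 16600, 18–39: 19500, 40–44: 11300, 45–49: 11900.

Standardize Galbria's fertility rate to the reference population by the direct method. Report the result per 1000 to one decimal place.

Standard total = 59300; weights = 0.2799, 0.3288, 0.1906, 0.2007.
Standardized rate: 0.2799×6.8 + 0.3288×118.3 + 0.1906×119.6 + 0.2007×5.5 = 64.6992 per 1000.

64.7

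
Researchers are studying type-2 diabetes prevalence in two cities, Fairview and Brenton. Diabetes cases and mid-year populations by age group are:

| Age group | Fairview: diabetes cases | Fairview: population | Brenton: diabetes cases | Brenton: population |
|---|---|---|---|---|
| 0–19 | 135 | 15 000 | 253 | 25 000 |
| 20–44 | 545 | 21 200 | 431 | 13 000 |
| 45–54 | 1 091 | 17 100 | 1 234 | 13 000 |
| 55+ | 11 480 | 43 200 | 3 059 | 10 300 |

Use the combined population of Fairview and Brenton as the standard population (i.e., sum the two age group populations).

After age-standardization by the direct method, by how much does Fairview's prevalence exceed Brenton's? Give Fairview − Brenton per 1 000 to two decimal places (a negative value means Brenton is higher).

-18.43

Age-specific rates per 1 000 for Fairview: 9.000, 25.708, 63.801, 265.741.
For Brenton: 10.120, 33.154, 94.923, 296.990.
Combined standard total = 157 800; weights = 0.2535, 0.2167, 0.1907, 0.3390.
Fairview: 0.2535×9.000 + 0.2167×25.708 + 0.1907×63.801 + 0.3390×265.741 = 110.1188 per 1 000.
Brenton: 0.2535×10.120 + 0.2167×33.154 + 0.1907×94.923 + 0.3390×296.990 = 128.5477 per 1 000.
Difference = 110.1188 − 128.5477 = -18.4289.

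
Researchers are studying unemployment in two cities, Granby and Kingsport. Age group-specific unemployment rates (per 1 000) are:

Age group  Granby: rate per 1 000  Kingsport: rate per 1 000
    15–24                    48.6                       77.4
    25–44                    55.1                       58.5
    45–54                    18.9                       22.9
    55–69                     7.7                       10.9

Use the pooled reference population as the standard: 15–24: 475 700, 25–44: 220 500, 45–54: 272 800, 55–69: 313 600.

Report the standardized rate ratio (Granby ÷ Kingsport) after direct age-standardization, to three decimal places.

Standard total = 1 282 600; weights = 0.3709, 0.1719, 0.2127, 0.2445.
Granby: 0.3709×48.6 + 0.1719×55.1 + 0.2127×18.9 + 0.2445×7.7 = 33.4003 per 1 000.
Kingsport: 0.3709×77.4 + 0.1719×58.5 + 0.2127×22.9 + 0.2445×10.9 = 46.2995 per 1 000.
Ratio = 33.4003 ÷ 46.2995 = 0.72140.

0.721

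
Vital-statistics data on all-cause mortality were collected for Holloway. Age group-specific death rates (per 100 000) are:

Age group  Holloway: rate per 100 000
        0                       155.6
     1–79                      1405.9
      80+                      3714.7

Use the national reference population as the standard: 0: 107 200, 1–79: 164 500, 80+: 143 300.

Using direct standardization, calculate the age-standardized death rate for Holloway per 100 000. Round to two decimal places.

Standard total = 415 000; weights = 0.2583, 0.3964, 0.3453.
Standardized rate: 0.2583×155.6 + 0.3964×1405.9 + 0.3453×3714.7 = 1880.1624 per 100 000.

1880.16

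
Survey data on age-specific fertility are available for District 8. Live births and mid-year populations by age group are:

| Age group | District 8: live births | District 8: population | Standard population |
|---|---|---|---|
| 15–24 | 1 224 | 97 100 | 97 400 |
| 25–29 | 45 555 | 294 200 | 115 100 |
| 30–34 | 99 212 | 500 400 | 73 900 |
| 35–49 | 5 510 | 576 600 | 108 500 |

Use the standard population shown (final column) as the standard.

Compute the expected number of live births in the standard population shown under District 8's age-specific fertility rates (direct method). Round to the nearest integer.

Age-specific rates per 1 000 for District 8: 12.606, 154.844, 198.265, 9.556.
Expected live births = Σ (standard pop × age-specific rate ÷ 1 000)
= 97 400×12.606/1 000 + 115 100×154.844/1 000 + 73 900×198.265/1 000 + 108 500×9.556/1 000
= 1227.78 + 17822.50 + 14651.81 + 1036.83 = 34738.93.

34739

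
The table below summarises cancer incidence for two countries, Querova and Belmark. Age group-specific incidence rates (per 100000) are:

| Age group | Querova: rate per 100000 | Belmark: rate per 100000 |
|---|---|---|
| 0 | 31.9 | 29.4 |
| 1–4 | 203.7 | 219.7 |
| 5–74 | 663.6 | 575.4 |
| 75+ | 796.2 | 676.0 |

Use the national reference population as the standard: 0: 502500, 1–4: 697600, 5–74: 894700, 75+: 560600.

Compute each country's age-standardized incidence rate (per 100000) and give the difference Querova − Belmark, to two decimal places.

Standard total = 2655400; weights = 0.1892, 0.2627, 0.3369, 0.2111.
Querova: 0.1892×31.9 + 0.2627×203.7 + 0.3369×663.6 + 0.2111×796.2 = 451.2328 per 100000.
Belmark: 0.1892×29.4 + 0.2627×219.7 + 0.3369×575.4 + 0.2111×676.0 = 399.8690 per 100000.
Difference = 451.2328 − 399.8690 = 51.3638.

51.36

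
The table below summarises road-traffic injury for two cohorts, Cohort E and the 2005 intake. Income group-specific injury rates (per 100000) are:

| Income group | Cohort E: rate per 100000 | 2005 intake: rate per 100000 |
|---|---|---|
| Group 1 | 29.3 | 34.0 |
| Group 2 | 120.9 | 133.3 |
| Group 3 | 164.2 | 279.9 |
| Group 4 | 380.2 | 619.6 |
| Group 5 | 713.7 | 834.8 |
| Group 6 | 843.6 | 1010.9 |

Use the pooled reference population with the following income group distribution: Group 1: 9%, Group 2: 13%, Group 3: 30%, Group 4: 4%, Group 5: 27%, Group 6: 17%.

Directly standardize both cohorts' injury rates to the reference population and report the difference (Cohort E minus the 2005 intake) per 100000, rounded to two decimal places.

Standard weights: 0.09, 0.13, 0.30, 0.04, 0.27, 0.17.
Cohort E: 0.0900×29.3 + 0.1300×120.9 + 0.3000×164.2 + 0.0400×380.2 + 0.2700×713.7 + 0.1700×843.6 = 418.9330 per 100000.
The 2005 intake: 0.0900×34.0 + 0.1300×133.3 + 0.3000×279.9 + 0.0400×619.6 + 0.2700×834.8 + 0.1700×1010.9 = 526.3920 per 100000.
Difference = 418.9330 − 526.3920 = -107.4590.

-107.46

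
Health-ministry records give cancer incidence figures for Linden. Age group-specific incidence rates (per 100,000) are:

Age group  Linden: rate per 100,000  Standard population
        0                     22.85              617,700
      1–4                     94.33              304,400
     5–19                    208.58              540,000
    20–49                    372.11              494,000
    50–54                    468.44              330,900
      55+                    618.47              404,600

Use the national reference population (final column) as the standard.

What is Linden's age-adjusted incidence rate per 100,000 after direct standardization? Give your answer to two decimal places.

Standard total = 2,691,600; weights = 0.2295, 0.1131, 0.2006, 0.1835, 0.1229, 0.1503.
Standardized rate: 0.2295×22.85 + 0.1131×94.33 + 0.2006×208.58 + 0.1835×372.11 + 0.1229×468.44 + 0.1503×618.47 = 276.6101 per 100,000.

276.61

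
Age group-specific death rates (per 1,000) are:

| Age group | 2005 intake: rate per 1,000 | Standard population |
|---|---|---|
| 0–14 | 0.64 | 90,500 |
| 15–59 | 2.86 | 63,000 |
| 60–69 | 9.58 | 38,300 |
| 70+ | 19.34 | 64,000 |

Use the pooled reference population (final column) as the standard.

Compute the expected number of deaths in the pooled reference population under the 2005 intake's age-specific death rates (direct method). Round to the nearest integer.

1843

Expected deaths = Σ (standard pop × age-specific rate ÷ 1,000)
= 90,500×0.64/1,000 + 63,000×2.86/1,000 + 38,300×9.58/1,000 + 64,000×19.34/1,000
= 57.92 + 180.18 + 366.91 + 1237.76 = 1842.77.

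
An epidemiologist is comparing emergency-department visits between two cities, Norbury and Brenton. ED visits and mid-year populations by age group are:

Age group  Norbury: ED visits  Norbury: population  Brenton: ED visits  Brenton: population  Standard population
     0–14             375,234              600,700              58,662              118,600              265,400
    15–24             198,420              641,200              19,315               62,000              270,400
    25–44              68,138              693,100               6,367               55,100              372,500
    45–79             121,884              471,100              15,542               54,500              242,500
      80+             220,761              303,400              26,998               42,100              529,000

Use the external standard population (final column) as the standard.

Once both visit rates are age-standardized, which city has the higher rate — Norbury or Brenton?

Norbury

Age-specific rates per 1,000 for Norbury: 624.661, 309.451, 98.309, 258.722, 727.624.
For Brenton: 494.621, 311.532, 115.554, 285.174, 641.283.
Standard total = 1,679,800; weights = 0.1580, 0.1610, 0.2218, 0.1444, 0.3149.
Norbury: 0.1580×624.661 + 0.1610×309.451 + 0.2218×98.309 + 0.1444×258.722 + 0.3149×727.624 = 436.7983 per 1,000.
Brenton: 0.1580×494.621 + 0.1610×311.532 + 0.2218×115.554 + 0.1444×285.174 + 0.3149×641.283 = 397.0399 per 1,000.
The crude rates (363.33 vs 381.84) would put Brenton higher, but that reflects its age composition; once standardized to a common age structure, Norbury has the higher underlying rate.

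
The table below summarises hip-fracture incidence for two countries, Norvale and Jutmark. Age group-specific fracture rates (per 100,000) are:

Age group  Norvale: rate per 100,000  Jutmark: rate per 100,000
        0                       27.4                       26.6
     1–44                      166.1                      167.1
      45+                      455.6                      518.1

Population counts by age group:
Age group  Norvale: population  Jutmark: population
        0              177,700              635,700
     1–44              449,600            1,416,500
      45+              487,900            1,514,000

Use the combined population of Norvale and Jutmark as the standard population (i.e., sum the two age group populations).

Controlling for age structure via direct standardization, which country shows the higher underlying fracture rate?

Jutmark

Combined standard total = 4,681,400; weights = 0.1738, 0.3986, 0.4276.
Norvale: 0.1738×27.4 + 0.3986×166.1 + 0.4276×455.6 = 265.7991 per 100,000.
Jutmark: 0.1738×26.6 + 0.3986×167.1 + 0.4276×518.1 = 292.7855 per 100,000.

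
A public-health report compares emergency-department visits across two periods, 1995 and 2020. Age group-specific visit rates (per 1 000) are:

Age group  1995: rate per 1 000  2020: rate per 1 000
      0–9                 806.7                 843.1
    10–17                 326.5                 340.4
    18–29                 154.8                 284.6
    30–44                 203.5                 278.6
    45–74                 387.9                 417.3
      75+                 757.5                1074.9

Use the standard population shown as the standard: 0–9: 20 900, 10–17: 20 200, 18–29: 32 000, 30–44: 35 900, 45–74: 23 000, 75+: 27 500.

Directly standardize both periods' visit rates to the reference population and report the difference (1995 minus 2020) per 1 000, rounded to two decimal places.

Standard total = 159 500; weights = 0.1310, 0.1266, 0.2006, 0.2251, 0.1442, 0.1724.
1995: 0.1310×806.7 + 0.1266×326.5 + 0.2006×154.8 + 0.2251×203.5 + 0.1442×387.9 + 0.1724×757.5 = 410.4547 per 1 000.
2020: 0.1310×843.1 + 0.1266×340.4 + 0.2006×284.6 + 0.2251×278.6 + 0.1442×417.3 + 0.1724×1074.9 = 518.8932 per 1 000.
Difference = 410.4547 − 518.8932 = -108.4384.

-108.44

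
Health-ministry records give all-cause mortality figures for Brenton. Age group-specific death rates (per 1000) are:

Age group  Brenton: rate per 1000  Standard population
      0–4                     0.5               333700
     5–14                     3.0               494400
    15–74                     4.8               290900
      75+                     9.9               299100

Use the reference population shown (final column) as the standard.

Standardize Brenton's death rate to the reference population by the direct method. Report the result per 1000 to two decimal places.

Standard total = 1418100; weights = 0.2353, 0.3486, 0.2051, 0.2109.
Standardized rate: 0.2353×0.5 + 0.3486×3.0 + 0.2051×4.8 + 0.2109×9.9 = 4.2363 per 1000.

4.24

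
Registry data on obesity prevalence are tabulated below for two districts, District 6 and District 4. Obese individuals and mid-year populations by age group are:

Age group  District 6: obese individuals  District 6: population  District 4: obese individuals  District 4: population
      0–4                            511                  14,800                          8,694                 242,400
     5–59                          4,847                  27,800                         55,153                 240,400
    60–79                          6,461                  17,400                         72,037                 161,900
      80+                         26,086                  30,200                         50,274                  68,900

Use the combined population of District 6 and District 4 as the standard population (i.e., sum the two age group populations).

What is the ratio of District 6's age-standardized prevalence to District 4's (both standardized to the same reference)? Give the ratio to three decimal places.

Age-specific rates per 1,000 for District 6: 34.527, 174.353, 371.322, 863.775.
For District 4: 35.866, 229.422, 444.947, 729.666.
Combined standard total = 803,800; weights = 0.3200, 0.3337, 0.2231, 0.1233.
District 6: 0.3200×34.527 + 0.3337×174.353 + 0.2231×371.322 + 0.1233×863.775 = 258.5466 per 1,000.
District 4: 0.3200×35.866 + 0.3337×229.422 + 0.2231×444.947 + 0.1233×729.666 = 277.2391 per 1,000.
Ratio = 258.5466 ÷ 277.2391 = 0.93258.

0.933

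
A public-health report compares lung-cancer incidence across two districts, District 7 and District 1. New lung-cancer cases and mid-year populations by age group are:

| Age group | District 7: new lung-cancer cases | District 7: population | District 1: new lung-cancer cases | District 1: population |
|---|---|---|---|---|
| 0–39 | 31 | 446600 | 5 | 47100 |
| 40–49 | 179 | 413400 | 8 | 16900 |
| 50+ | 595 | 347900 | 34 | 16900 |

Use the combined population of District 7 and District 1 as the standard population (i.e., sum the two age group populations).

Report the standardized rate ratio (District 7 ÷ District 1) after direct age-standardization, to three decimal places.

Age-specific rates per 100000 for District 7: 6.94, 43.30, 171.03.
For District 1: 10.62, 47.34, 201.18.
Combined standard total = 1288800; weights = 0.3831, 0.3339, 0.2831.
District 7: 0.3831×6.94 + 0.3339×43.30 + 0.2831×171.03 = 65.5253 per 100000.
District 1: 0.3831×10.62 + 0.3339×47.34 + 0.2831×201.18 = 76.8171 per 100000.
Ratio = 65.5253 ÷ 76.8171 = 0.85300.

0.853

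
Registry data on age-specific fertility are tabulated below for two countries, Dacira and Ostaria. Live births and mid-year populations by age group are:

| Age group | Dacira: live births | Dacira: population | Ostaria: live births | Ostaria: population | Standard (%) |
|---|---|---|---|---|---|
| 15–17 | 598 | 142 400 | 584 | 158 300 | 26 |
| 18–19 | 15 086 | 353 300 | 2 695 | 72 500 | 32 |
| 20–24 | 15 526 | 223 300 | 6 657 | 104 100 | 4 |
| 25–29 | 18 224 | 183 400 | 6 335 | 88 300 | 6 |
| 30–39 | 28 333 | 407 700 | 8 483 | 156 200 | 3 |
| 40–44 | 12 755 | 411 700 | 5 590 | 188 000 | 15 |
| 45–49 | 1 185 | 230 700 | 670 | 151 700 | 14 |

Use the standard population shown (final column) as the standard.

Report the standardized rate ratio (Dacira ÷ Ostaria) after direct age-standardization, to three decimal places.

Age-specific rates per 1 000 for Dacira: 4.199, 42.700, 69.530, 99.368, 69.495, 30.981, 5.137.
For Ostaria: 3.689, 37.172, 63.948, 71.744, 54.309, 29.734, 4.417.
Standard weights: 0.26, 0.32, 0.04, 0.06, 0.03, 0.15, 0.14.
Dacira: 0.2600×4.199 + 0.3200×42.700 + 0.0400×69.530 + 0.0600×99.368 + 0.0300×69.495 + 0.1500×30.981 + 0.1400×5.137 = 30.9503 per 1 000.
Ostaria: 0.2600×3.689 + 0.3200×37.172 + 0.0400×63.948 + 0.0600×71.744 + 0.0300×54.309 + 0.1500×29.734 + 0.1400×4.417 = 26.4246 per 1 000.
Ratio = 30.9503 ÷ 26.4246 = 1.17127.

1.171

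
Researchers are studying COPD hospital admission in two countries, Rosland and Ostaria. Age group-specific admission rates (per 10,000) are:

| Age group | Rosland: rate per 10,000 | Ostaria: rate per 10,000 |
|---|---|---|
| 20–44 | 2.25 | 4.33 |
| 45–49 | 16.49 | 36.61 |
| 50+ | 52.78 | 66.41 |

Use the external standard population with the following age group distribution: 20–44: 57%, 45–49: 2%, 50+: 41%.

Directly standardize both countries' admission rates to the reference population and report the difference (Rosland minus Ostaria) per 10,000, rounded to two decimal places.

-7.18

Standard weights: 0.57, 0.02, 0.41.
Rosland: 0.5700×2.25 + 0.0200×16.49 + 0.4100×52.78 = 23.2521 per 10,000.
Ostaria: 0.5700×4.33 + 0.0200×36.61 + 0.4100×66.41 = 30.4284 per 10,000.
Difference = 23.2521 − 30.4284 = -7.1763.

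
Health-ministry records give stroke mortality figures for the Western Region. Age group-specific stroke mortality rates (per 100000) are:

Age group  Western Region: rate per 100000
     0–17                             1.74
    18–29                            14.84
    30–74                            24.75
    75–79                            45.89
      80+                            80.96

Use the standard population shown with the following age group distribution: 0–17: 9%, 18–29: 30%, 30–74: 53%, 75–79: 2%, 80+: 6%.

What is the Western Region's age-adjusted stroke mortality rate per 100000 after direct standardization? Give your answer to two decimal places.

23.50

Standard weights: 0.09, 0.30, 0.53, 0.02, 0.06.
Standardized rate: 0.0900×1.74 + 0.3000×14.84 + 0.5300×24.75 + 0.0200×45.89 + 0.0600×80.96 = 23.5015 per 100000.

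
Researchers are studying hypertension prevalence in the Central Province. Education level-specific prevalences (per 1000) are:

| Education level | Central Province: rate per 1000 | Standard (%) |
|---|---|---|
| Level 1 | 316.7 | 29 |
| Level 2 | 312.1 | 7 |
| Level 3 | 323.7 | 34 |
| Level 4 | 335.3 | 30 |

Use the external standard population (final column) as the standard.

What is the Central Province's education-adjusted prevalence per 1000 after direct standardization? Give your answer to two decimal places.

324.34

Standard weights: 0.29, 0.07, 0.34, 0.30.
Standardized rate: 0.2900×316.7 + 0.0700×312.1 + 0.3400×323.7 + 0.3000×335.3 = 324.3380 per 1000.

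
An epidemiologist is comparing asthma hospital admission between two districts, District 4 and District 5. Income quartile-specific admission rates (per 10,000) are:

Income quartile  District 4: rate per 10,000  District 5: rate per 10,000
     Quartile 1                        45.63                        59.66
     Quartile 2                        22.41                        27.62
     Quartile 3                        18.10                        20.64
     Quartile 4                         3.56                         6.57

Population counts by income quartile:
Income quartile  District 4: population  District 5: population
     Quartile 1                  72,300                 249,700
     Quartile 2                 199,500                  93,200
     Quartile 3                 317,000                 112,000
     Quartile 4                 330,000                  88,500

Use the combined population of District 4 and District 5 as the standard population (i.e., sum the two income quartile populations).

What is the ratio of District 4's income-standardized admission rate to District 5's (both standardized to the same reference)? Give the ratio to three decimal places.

Combined standard total = 1,462,200; weights = 0.2202, 0.2002, 0.2934, 0.2862.
District 4: 0.2202×45.63 + 0.2002×22.41 + 0.2934×18.10 + 0.2862×3.56 = 20.8638 per 10,000.
District 5: 0.2202×59.66 + 0.2002×27.62 + 0.2934×20.64 + 0.2862×6.57 = 26.6031 per 10,000.
Ratio = 20.8638 ÷ 26.6031 = 0.78426.

0.784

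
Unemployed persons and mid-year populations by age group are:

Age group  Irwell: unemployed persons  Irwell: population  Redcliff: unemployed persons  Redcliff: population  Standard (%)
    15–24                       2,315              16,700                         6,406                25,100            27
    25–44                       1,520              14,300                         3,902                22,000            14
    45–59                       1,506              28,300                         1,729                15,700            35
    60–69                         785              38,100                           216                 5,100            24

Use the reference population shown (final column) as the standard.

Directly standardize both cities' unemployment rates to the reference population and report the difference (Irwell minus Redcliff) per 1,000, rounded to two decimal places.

-66.57

Age-specific rates per 1,000 for Irwell: 138.623, 106.294, 53.216, 20.604.
For Redcliff: 255.219, 177.364, 110.127, 42.353.
Standard weights: 0.27, 0.14, 0.35, 0.24.
Irwell: 0.2700×138.623 + 0.1400×106.294 + 0.3500×53.216 + 0.2400×20.604 = 75.8796 per 1,000.
Redcliff: 0.2700×255.219 + 0.1400×177.364 + 0.3500×110.127 + 0.2400×42.353 = 142.4494 per 1,000.
Difference = 75.8796 − 142.4494 = -66.5698.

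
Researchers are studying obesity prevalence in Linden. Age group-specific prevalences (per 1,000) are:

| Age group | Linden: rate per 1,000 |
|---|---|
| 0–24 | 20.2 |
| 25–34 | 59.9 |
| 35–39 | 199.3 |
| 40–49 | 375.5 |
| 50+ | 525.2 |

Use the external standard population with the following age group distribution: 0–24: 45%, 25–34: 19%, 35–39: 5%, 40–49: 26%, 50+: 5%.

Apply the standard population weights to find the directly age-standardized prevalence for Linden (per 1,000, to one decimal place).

Standard weights: 0.45, 0.19, 0.05, 0.26, 0.05.
Standardized rate: 0.4500×20.2 + 0.1900×59.9 + 0.0500×199.3 + 0.2600×375.5 + 0.0500×525.2 = 154.3260 per 1,000.

154.3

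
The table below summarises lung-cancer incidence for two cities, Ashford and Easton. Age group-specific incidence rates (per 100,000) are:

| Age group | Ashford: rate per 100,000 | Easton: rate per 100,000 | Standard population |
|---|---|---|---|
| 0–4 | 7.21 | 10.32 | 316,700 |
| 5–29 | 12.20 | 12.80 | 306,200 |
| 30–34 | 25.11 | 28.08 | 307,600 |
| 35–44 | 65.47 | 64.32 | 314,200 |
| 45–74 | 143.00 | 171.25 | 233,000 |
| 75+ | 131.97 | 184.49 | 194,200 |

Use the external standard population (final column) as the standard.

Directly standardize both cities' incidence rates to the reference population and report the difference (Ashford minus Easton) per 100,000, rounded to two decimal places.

-11.07

Standard total = 1,671,900; weights = 0.1894, 0.1831, 0.1840, 0.1879, 0.1394, 0.1162.
Ashford: 0.1894×7.21 + 0.1831×12.20 + 0.1840×25.11 + 0.1879×65.47 + 0.1394×143.00 + 0.1162×131.97 = 55.7815 per 100,000.
Easton: 0.1894×10.32 + 0.1831×12.80 + 0.1840×28.08 + 0.1879×64.32 + 0.1394×171.25 + 0.1162×184.49 = 66.8483 per 100,000.
Difference = 55.7815 − 66.8483 = -11.0668.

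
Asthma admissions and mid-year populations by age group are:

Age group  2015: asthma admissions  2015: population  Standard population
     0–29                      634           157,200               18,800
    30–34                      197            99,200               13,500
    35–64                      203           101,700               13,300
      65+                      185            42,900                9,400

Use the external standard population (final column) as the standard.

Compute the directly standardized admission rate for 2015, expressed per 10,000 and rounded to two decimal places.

Age-specific rates per 10,000 for 2015: 40.33, 19.86, 19.96, 43.12.
Standard total = 55,000; weights = 0.3418, 0.2455, 0.2418, 0.1709.
Standardized rate: 0.3418×40.33 + 0.2455×19.86 + 0.2418×19.96 + 0.1709×43.12 = 30.8573 per 10,000.

30.86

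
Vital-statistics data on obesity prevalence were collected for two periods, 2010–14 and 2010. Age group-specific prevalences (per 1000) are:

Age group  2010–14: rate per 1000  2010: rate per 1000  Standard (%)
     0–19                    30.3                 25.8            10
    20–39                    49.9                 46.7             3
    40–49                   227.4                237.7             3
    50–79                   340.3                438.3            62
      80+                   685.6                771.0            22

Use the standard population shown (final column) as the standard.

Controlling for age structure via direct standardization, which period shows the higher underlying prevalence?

2010

Standard weights: 0.10, 0.03, 0.03, 0.62, 0.22.
2010–14: 0.1000×30.3 + 0.0300×49.9 + 0.0300×227.4 + 0.6200×340.3 + 0.2200×685.6 = 373.1670 per 1000.
2010: 0.1000×25.8 + 0.0300×46.7 + 0.0300×237.7 + 0.6200×438.3 + 0.2200×771.0 = 452.4780 per 1000.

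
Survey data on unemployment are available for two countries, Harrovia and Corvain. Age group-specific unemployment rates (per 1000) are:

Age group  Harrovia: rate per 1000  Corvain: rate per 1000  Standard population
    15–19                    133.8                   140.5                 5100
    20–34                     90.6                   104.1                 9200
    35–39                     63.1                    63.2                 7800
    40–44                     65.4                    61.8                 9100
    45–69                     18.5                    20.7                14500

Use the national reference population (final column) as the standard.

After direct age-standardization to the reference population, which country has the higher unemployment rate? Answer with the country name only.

Standard total = 45700; weights = 0.1116, 0.2013, 0.1707, 0.1991, 0.3173.
Harrovia: 0.1116×133.8 + 0.2013×90.6 + 0.1707×63.1 + 0.1991×65.4 + 0.3173×18.5 = 62.8330 per 1000.
Corvain: 0.1116×140.5 + 0.2013×104.1 + 0.1707×63.2 + 0.1991×61.8 + 0.3173×20.7 = 66.2967 per 1000.

Corvain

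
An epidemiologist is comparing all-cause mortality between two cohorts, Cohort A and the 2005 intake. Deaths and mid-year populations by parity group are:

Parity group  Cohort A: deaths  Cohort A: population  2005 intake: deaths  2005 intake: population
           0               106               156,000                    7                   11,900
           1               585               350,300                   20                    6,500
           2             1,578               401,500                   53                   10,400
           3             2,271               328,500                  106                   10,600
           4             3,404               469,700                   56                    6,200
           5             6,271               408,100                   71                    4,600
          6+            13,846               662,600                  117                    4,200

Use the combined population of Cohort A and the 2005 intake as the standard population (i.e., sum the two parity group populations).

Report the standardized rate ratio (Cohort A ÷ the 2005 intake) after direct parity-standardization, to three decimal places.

0.790

Parity-specific rates per 1,000 for Cohort A: 0.679, 1.670, 3.930, 6.913, 7.247, 15.366, 20.896.
For the 2005 intake: 0.588, 3.077, 5.096, 10.000, 9.032, 15.435, 27.857.
Combined standard total = 2,831,100; weights = 0.0593, 0.1260, 0.1455, 0.1198, 0.1681, 0.1458, 0.2355.
Cohort A: 0.0593×0.679 + 0.1260×1.670 + 0.1455×3.930 + 0.1198×6.913 + 0.1681×7.247 + 0.1458×15.366 + 0.2355×20.896 = 10.0305 per 1,000.
The 2005 intake: 0.0593×0.588 + 0.1260×3.077 + 0.1455×5.096 + 0.1198×10.000 + 0.1681×9.032 + 0.1458×15.435 + 0.2355×27.857 = 12.6913 per 1,000.
Ratio = 10.0305 ÷ 12.6913 = 0.79035.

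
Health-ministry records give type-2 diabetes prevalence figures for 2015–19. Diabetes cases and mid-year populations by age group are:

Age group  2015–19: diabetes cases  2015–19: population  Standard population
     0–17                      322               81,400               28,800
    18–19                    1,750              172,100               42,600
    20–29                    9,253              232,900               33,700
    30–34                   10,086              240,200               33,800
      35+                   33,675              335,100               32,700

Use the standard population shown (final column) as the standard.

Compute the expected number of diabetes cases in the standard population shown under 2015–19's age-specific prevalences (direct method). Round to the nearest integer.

Age-specific rates per 1,000 for 2015–19: 3.956, 10.169, 39.729, 41.990, 100.492.
Expected diabetes cases = Σ (standard pop × age-specific rate ÷ 1,000)
= 28,800×3.956/1,000 + 42,600×10.169/1,000 + 33,700×39.729/1,000 + 33,800×41.990/1,000 + 32,700×100.492/1,000
= 113.93 + 433.18 + 1338.88 + 1419.26 + 3286.10 = 6591.35.

6591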